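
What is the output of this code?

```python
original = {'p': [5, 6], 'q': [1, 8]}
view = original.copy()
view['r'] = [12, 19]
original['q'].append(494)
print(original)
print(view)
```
{'p': [5, 6], 'q': [1, 8, 494]}
{'p': [5, 6], 'q': [1, 8, 494], 'r': [12, 19]}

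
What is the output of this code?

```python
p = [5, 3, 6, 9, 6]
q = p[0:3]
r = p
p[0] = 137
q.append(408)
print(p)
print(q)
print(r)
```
[137, 3, 6, 9, 6]
[5, 3, 6, 408]
[137, 3, 6, 9, 6]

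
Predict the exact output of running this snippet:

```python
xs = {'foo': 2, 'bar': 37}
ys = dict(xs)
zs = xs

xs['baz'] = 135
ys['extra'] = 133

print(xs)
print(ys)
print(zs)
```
{'foo': 2, 'bar': 37, 'baz': 135}
{'foo': 2, 'bar': 37, 'extra': 133}
{'foo': 2, 'bar': 37, 'baz': 135}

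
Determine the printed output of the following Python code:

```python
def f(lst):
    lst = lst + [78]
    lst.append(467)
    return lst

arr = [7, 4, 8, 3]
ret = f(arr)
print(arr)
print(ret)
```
[7, 4, 8, 3]
[7, 4, 8, 3, 78, 467]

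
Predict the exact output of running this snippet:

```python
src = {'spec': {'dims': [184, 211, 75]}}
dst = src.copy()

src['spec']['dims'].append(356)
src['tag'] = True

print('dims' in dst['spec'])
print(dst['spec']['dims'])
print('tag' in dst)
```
True
[184, 211, 75, 356]
False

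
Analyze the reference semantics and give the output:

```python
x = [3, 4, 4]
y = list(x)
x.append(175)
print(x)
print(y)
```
[3, 4, 4, 175]
[3, 4, 4]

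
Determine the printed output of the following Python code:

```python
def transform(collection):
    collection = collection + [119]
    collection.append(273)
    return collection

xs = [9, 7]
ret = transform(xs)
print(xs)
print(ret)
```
[9, 7]
[9, 7, 119, 273]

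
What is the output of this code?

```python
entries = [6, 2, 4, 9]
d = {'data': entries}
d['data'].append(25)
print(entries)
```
[6, 2, 4, 9, 25]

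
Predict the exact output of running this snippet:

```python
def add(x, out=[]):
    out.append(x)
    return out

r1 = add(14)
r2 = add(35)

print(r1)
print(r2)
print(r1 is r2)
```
[14, 35]
[14, 35]
True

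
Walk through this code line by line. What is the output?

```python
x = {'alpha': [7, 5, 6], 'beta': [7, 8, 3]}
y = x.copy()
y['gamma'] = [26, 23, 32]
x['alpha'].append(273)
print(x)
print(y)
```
{'alpha': [7, 5, 6, 273], 'beta': [7, 8, 3]}
{'alpha': [7, 5, 6, 273], 'beta': [7, 8, 3], 'gamma': [26, 23, 32]}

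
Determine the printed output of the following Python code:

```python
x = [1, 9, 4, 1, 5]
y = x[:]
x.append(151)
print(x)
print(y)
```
[1, 9, 4, 1, 5, 151]
[1, 9, 4, 1, 5]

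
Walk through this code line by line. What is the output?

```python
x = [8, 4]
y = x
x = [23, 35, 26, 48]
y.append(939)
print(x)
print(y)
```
[23, 35, 26, 48]
[8, 4, 939]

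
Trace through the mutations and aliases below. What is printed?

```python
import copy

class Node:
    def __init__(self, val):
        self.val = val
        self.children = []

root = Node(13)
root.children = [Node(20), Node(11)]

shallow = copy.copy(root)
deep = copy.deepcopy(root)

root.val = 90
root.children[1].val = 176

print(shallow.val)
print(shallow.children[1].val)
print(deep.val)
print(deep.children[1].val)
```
13
176
13
11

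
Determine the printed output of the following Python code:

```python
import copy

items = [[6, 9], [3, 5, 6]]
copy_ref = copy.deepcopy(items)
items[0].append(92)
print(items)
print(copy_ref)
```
[[6, 9, 92], [3, 5, 6]]
[[6, 9], [3, 5, 6]]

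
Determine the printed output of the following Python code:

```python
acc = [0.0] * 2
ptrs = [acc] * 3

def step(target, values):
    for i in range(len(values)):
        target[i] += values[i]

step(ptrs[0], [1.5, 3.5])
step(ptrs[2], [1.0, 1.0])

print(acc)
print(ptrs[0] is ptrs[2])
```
[2.5, 4.5]
True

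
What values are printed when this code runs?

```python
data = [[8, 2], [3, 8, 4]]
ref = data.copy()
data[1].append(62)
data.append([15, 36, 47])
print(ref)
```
[[8, 2], [3, 8, 4, 62]]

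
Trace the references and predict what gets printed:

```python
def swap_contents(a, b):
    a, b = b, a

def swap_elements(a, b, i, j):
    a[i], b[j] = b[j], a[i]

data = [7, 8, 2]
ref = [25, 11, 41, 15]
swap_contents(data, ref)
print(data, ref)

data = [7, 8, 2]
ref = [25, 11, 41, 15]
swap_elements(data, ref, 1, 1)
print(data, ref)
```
[7, 8, 2] [25, 11, 41, 15]
[7, 11, 2] [25, 8, 41, 15]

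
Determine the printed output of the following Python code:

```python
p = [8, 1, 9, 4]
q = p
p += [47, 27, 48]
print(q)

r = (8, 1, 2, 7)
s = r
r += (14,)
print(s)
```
[8, 1, 9, 4, 47, 27, 48]
(8, 1, 2, 7)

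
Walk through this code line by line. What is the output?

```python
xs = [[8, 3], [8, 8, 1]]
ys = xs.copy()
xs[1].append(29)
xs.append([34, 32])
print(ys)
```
[[8, 3], [8, 8, 1, 29]]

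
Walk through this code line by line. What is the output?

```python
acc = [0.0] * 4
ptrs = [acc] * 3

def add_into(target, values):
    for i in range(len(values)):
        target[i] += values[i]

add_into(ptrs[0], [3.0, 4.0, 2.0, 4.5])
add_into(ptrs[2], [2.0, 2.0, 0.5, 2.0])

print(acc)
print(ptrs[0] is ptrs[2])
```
[5.0, 6.0, 2.5, 6.5]
True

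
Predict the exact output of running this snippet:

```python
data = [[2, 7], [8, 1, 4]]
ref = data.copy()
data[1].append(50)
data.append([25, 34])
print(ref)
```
[[2, 7], [8, 1, 4, 50]]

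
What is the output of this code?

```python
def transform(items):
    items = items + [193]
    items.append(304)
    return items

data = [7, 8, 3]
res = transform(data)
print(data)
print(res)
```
[7, 8, 3]
[7, 8, 3, 193, 304]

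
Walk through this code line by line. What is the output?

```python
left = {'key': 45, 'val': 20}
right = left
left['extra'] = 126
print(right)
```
{'key': 45, 'val': 20, 'extra': 126}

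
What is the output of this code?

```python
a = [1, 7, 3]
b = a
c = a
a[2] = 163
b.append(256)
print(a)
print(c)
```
[1, 7, 163, 256]
[1, 7, 163, 256]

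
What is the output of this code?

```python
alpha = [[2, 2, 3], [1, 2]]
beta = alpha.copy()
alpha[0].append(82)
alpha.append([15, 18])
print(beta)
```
[[2, 2, 3, 82], [1, 2]]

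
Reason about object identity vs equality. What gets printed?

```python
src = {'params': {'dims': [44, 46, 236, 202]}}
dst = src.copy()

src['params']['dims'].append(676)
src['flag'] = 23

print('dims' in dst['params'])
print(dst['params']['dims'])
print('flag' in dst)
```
True
[44, 46, 236, 202, 676]
False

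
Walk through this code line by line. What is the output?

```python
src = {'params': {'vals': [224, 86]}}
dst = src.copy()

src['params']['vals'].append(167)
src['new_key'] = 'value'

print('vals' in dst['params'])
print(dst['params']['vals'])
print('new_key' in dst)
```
True
[224, 86, 167]
False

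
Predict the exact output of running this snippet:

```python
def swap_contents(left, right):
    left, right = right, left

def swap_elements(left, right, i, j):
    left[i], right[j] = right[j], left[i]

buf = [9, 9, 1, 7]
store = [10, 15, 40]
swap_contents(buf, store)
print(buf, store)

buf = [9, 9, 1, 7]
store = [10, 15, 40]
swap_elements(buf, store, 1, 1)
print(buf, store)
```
[9, 9, 1, 7] [10, 15, 40]
[9, 15, 1, 7] [10, 9, 40]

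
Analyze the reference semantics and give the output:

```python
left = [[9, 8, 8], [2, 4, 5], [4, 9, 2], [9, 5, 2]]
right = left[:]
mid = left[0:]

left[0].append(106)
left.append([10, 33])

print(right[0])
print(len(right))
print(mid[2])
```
[9, 8, 8, 106]
4
[4, 9, 2]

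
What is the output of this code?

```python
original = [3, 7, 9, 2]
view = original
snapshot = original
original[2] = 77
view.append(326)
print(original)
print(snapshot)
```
[3, 7, 77, 2, 326]
[3, 7, 77, 2, 326]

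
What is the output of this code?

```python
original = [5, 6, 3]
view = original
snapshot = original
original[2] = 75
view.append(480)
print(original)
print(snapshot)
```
[5, 6, 75, 480]
[5, 6, 75, 480]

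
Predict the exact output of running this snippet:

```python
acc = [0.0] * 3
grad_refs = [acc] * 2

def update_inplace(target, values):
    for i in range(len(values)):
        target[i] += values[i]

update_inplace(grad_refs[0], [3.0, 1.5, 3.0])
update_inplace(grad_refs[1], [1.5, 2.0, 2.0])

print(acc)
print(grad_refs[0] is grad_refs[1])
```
[4.5, 3.5, 5.0]
True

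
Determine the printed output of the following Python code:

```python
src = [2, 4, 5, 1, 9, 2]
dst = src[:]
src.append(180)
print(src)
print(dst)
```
[2, 4, 5, 1, 9, 2, 180]
[2, 4, 5, 1, 9, 2]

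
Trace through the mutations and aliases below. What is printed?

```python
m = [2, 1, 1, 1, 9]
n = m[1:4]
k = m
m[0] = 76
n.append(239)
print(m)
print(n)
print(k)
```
[76, 1, 1, 1, 9]
[1, 1, 1, 239]
[76, 1, 1, 1, 9]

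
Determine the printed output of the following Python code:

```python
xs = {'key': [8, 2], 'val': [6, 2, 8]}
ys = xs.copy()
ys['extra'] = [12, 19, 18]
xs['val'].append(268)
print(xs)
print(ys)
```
{'key': [8, 2], 'val': [6, 2, 8, 268]}
{'key': [8, 2], 'val': [6, 2, 8, 268], 'extra': [12, 19, 18]}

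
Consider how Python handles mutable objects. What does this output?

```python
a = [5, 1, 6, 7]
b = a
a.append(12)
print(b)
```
[5, 1, 6, 7, 12]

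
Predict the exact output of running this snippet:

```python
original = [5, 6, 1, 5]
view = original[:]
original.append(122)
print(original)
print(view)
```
[5, 6, 1, 5, 122]
[5, 6, 1, 5]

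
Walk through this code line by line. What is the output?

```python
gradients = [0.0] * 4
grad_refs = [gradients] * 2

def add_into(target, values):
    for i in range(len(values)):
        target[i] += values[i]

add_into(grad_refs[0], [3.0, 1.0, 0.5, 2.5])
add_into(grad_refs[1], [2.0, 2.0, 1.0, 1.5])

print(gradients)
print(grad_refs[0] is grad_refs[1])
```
[5.0, 3.0, 1.5, 4.0]
True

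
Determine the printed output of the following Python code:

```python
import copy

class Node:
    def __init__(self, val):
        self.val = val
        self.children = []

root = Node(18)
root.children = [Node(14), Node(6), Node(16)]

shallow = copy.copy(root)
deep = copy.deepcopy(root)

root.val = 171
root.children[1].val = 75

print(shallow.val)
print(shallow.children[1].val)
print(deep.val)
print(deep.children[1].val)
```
18
75
18
6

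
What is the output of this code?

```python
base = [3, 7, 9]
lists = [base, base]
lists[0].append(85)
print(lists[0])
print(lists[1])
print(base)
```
[3, 7, 9, 85]
[3, 7, 9, 85]
[3, 7, 9, 85]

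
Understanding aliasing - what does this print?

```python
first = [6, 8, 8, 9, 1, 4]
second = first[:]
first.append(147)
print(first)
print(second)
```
[6, 8, 8, 9, 1, 4, 147]
[6, 8, 8, 9, 1, 4]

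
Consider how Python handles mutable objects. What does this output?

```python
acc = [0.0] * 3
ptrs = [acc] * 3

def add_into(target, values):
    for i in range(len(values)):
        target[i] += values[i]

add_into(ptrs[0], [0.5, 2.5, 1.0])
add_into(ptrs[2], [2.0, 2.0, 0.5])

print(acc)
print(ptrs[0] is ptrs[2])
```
[2.5, 4.5, 1.5]
True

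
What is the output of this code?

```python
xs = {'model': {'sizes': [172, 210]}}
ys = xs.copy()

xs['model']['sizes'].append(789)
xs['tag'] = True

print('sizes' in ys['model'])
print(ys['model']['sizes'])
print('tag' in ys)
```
True
[172, 210, 789]
False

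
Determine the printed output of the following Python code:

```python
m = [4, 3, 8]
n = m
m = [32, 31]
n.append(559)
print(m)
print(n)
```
[32, 31]
[4, 3, 8, 559]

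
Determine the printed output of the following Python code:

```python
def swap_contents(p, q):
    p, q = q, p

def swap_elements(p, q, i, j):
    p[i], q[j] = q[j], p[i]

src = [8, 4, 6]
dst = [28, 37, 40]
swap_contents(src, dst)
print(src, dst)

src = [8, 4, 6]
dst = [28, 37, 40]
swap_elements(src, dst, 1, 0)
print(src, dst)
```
[8, 4, 6] [28, 37, 40]
[8, 28, 6] [4, 37, 40]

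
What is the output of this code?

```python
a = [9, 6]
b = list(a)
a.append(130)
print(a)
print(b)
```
[9, 6, 130]
[9, 6]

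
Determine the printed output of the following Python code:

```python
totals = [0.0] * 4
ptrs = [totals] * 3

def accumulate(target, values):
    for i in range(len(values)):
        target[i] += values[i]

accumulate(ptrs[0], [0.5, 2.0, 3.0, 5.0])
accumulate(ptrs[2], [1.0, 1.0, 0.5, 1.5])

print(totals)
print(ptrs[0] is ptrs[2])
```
[1.5, 3.0, 3.5, 6.5]
True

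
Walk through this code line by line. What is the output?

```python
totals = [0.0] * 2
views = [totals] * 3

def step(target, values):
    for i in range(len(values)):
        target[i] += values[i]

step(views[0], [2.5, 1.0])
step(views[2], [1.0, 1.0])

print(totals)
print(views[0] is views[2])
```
[3.5, 2.0]
True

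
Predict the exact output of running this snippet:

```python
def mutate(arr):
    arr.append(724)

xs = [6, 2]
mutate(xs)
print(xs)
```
[6, 2, 724]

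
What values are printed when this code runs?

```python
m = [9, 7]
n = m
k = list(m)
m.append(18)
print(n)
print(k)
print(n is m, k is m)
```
[9, 7, 18]
[9, 7]
True False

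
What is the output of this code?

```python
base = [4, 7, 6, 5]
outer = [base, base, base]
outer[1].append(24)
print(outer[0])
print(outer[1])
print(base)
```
[4, 7, 6, 5, 24]
[4, 7, 6, 5, 24]
[4, 7, 6, 5, 24]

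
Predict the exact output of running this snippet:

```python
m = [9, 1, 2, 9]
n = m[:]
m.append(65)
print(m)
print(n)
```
[9, 1, 2, 9, 65]
[9, 1, 2, 9]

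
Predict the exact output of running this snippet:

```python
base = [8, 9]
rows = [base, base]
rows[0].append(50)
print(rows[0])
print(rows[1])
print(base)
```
[8, 9, 50]
[8, 9, 50]
[8, 9, 50]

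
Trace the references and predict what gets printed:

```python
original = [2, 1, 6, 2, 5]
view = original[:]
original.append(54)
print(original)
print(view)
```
[2, 1, 6, 2, 5, 54]
[2, 1, 6, 2, 5]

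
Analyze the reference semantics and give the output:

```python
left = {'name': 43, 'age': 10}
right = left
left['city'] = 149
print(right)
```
{'name': 43, 'age': 10, 'city': 149}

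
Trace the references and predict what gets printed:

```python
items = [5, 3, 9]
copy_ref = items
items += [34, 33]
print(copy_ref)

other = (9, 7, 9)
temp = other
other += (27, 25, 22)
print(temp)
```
[5, 3, 9, 34, 33]
(9, 7, 9)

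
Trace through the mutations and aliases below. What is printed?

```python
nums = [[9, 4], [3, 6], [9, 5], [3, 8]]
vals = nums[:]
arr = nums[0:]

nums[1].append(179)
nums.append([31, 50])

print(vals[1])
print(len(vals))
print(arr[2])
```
[3, 6, 179]
4
[9, 5]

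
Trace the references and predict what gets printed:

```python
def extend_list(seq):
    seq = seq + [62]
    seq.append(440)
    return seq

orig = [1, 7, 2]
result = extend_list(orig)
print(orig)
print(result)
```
[1, 7, 2]
[1, 7, 2, 62, 440]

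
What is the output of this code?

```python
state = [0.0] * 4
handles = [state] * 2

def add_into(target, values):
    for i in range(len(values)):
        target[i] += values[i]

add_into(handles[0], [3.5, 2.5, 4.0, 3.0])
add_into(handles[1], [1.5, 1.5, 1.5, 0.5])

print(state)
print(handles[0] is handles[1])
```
[5.0, 4.0, 5.5, 3.5]
True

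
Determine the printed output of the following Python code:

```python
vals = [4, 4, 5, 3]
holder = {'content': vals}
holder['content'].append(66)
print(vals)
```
[4, 4, 5, 3, 66]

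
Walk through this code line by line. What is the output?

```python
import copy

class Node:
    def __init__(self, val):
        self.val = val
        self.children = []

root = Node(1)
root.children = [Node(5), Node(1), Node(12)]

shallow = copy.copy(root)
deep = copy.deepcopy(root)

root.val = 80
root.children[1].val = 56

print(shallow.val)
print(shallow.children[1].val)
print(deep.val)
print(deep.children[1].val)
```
1
56
1
1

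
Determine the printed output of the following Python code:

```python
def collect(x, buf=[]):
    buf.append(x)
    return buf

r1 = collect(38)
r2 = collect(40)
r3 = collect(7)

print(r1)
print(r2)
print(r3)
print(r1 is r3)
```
[38, 40, 7]
[38, 40, 7]
[38, 40, 7]
True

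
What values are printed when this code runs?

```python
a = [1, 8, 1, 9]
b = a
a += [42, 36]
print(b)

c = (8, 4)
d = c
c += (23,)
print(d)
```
[1, 8, 1, 9, 42, 36]
(8, 4)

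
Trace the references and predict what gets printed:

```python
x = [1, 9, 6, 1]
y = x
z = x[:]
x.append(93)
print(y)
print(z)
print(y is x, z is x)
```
[1, 9, 6, 1, 93]
[1, 9, 6, 1]
True False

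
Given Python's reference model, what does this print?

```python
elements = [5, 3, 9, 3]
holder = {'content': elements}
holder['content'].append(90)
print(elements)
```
[5, 3, 9, 3, 90]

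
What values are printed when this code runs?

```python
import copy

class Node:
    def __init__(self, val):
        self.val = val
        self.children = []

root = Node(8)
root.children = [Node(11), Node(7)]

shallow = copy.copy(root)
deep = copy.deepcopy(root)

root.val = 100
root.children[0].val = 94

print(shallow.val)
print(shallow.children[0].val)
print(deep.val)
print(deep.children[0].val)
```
8
94
8
11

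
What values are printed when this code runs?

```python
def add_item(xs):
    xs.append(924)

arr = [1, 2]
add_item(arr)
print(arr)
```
[1, 2, 924]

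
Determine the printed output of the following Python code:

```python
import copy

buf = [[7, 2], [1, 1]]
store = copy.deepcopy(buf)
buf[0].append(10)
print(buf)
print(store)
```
[[7, 2, 10], [1, 1]]
[[7, 2], [1, 1]]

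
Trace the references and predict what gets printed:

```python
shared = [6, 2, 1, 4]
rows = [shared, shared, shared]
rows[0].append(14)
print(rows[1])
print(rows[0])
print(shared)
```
[6, 2, 1, 4, 14]
[6, 2, 1, 4, 14]
[6, 2, 1, 4, 14]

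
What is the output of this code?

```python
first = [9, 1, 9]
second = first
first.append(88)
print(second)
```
[9, 1, 9, 88]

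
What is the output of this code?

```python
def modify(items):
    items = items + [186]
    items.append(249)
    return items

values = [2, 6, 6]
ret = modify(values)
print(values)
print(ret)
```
[2, 6, 6]
[2, 6, 6, 186, 249]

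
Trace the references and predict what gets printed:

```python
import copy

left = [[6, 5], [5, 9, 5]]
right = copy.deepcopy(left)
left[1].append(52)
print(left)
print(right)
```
[[6, 5], [5, 9, 5, 52]]
[[6, 5], [5, 9, 5]]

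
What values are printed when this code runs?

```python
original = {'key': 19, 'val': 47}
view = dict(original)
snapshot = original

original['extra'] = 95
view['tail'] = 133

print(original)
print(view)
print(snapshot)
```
{'key': 19, 'val': 47, 'extra': 95}
{'key': 19, 'val': 47, 'tail': 133}
{'key': 19, 'val': 47, 'extra': 95}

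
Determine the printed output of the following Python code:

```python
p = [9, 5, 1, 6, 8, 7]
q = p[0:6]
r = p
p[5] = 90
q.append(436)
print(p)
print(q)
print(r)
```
[9, 5, 1, 6, 8, 90]
[9, 5, 1, 6, 8, 7, 436]
[9, 5, 1, 6, 8, 90]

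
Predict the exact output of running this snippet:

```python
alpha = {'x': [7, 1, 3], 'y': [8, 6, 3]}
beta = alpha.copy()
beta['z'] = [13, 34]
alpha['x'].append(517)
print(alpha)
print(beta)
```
{'x': [7, 1, 3, 517], 'y': [8, 6, 3]}
{'x': [7, 1, 3, 517], 'y': [8, 6, 3], 'z': [13, 34]}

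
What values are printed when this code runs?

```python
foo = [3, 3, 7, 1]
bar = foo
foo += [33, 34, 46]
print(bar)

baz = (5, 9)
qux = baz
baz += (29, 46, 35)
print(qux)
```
[3, 3, 7, 1, 33, 34, 46]
(5, 9)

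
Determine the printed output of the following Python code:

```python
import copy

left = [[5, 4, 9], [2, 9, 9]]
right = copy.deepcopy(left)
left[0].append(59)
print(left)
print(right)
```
[[5, 4, 9, 59], [2, 9, 9]]
[[5, 4, 9], [2, 9, 9]]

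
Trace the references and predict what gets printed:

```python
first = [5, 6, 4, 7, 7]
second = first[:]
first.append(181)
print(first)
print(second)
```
[5, 6, 4, 7, 7, 181]
[5, 6, 4, 7, 7]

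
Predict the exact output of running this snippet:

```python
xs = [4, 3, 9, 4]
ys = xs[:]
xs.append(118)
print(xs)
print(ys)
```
[4, 3, 9, 4, 118]
[4, 3, 9, 4]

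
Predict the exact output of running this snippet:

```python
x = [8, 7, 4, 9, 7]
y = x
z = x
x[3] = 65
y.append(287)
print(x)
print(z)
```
[8, 7, 4, 65, 7, 287]
[8, 7, 4, 65, 7, 287]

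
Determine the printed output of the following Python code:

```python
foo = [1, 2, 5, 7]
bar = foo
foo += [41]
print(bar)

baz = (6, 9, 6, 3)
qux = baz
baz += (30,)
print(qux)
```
[1, 2, 5, 7, 41]
(6, 9, 6, 3)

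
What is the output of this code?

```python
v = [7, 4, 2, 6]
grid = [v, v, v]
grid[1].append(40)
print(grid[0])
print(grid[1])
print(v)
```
[7, 4, 2, 6, 40]
[7, 4, 2, 6, 40]
[7, 4, 2, 6, 40]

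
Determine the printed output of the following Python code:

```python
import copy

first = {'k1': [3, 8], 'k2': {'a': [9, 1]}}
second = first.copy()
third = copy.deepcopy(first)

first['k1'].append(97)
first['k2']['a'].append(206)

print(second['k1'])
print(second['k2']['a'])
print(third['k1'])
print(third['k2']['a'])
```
[3, 8, 97]
[9, 1, 206]
[3, 8]
[9, 1]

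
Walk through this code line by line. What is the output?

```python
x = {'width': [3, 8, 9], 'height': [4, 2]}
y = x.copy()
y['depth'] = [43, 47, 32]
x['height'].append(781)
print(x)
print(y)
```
{'width': [3, 8, 9], 'height': [4, 2, 781]}
{'width': [3, 8, 9], 'height': [4, 2, 781], 'depth': [43, 47, 32]}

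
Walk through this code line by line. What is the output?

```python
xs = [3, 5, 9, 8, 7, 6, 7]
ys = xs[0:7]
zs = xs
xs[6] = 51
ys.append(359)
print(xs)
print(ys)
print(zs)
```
[3, 5, 9, 8, 7, 6, 51]
[3, 5, 9, 8, 7, 6, 7, 359]
[3, 5, 9, 8, 7, 6, 51]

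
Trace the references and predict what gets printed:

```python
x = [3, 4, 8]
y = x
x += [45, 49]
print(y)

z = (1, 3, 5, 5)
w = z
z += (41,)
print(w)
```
[3, 4, 8, 45, 49]
(1, 3, 5, 5)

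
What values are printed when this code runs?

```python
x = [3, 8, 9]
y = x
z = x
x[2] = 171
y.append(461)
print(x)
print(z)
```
[3, 8, 171, 461]
[3, 8, 171, 461]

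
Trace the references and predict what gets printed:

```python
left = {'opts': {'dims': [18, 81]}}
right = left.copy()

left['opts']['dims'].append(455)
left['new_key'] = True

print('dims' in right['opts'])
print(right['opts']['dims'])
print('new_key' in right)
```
True
[18, 81, 455]
False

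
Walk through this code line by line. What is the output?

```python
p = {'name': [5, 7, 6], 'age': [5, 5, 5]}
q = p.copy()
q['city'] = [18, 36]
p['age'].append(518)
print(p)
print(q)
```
{'name': [5, 7, 6], 'age': [5, 5, 5, 518]}
{'name': [5, 7, 6], 'age': [5, 5, 5, 518], 'city': [18, 36]}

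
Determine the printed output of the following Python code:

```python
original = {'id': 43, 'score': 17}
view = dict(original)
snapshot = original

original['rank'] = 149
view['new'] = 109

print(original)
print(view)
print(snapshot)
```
{'id': 43, 'score': 17, 'rank': 149}
{'id': 43, 'score': 17, 'new': 109}
{'id': 43, 'score': 17, 'rank': 149}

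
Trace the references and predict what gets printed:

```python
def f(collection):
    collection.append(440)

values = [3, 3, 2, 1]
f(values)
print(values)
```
[3, 3, 2, 1, 440]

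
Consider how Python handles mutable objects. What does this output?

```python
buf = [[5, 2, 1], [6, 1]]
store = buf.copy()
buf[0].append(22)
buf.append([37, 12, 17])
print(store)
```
[[5, 2, 1, 22], [6, 1]]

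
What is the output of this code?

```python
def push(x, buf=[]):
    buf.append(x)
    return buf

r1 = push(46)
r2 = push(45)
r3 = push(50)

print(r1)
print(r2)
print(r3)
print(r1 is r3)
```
[46, 45, 50]
[46, 45, 50]
[46, 45, 50]
True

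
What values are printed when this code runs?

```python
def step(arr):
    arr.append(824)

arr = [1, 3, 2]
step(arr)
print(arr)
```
[1, 3, 2, 824]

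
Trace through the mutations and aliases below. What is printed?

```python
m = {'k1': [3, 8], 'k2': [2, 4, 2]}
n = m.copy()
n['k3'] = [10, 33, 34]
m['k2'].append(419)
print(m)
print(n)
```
{'k1': [3, 8], 'k2': [2, 4, 2, 419]}
{'k1': [3, 8], 'k2': [2, 4, 2, 419], 'k3': [10, 33, 34]}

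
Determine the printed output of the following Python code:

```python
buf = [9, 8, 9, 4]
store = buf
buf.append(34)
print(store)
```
[9, 8, 9, 4, 34]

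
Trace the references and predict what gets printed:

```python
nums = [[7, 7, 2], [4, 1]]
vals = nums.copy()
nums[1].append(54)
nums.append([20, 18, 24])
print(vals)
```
[[7, 7, 2], [4, 1, 54]]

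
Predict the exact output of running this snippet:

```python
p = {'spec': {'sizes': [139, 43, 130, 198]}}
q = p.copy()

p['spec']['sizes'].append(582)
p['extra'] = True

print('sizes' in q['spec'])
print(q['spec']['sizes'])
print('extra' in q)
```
True
[139, 43, 130, 198, 582]
False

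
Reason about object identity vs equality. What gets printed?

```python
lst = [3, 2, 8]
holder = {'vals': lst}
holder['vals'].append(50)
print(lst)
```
[3, 2, 8, 50]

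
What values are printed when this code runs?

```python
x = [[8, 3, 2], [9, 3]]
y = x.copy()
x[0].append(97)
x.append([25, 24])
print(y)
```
[[8, 3, 2, 97], [9, 3]]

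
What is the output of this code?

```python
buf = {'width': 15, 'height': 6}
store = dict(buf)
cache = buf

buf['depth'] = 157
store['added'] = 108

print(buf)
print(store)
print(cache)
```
{'width': 15, 'height': 6, 'depth': 157}
{'width': 15, 'height': 6, 'added': 108}
{'width': 15, 'height': 6, 'depth': 157}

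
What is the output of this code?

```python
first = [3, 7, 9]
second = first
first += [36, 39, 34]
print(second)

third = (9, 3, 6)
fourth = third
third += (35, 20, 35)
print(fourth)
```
[3, 7, 9, 36, 39, 34]
(9, 3, 6)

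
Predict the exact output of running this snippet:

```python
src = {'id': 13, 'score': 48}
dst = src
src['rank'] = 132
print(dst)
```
{'id': 13, 'score': 48, 'rank': 132}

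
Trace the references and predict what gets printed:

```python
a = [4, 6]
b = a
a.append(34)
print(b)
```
[4, 6, 34]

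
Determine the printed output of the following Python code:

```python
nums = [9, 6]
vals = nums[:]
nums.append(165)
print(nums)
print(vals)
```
[9, 6, 165]
[9, 6]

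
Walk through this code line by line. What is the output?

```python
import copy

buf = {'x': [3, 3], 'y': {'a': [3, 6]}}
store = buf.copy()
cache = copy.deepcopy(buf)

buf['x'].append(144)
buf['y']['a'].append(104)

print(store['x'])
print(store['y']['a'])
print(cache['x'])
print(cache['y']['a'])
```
[3, 3, 144]
[3, 6, 104]
[3, 3]
[3, 6]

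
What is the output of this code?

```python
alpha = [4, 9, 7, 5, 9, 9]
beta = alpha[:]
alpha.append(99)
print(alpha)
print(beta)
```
[4, 9, 7, 5, 9, 9, 99]
[4, 9, 7, 5, 9, 9]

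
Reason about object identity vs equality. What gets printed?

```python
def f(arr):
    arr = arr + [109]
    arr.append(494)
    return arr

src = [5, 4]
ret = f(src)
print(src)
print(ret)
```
[5, 4]
[5, 4, 109, 494]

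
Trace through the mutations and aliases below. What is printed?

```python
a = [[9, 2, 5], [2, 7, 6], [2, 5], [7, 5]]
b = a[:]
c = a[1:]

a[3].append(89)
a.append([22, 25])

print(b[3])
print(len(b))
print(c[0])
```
[7, 5, 89]
4
[2, 7, 6]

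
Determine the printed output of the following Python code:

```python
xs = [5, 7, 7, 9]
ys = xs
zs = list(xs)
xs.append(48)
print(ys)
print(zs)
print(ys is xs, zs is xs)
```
[5, 7, 7, 9, 48]
[5, 7, 7, 9]
True False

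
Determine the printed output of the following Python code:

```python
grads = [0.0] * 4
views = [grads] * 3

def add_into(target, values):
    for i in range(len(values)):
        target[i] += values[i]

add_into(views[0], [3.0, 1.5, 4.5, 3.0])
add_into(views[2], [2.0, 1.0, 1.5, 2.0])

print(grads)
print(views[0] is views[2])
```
[5.0, 2.5, 6.0, 5.0]
True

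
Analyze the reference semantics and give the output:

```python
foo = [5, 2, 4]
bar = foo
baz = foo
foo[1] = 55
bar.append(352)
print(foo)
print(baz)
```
[5, 55, 4, 352]
[5, 55, 4, 352]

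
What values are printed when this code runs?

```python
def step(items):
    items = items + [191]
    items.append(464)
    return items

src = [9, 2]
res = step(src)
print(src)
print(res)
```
[9, 2]
[9, 2, 191, 464]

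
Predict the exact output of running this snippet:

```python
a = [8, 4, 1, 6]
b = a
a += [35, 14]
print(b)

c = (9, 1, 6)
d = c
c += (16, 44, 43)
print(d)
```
[8, 4, 1, 6, 35, 14]
(9, 1, 6)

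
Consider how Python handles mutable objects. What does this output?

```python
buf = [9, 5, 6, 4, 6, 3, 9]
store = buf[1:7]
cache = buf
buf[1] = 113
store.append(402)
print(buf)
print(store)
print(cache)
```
[9, 113, 6, 4, 6, 3, 9]
[5, 6, 4, 6, 3, 9, 402]
[9, 113, 6, 4, 6, 3, 9]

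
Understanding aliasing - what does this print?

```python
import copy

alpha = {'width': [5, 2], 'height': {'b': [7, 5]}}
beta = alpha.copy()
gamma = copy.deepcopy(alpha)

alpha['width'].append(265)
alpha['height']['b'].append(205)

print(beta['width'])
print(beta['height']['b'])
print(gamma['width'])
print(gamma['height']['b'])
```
[5, 2, 265]
[7, 5, 205]
[5, 2]
[7, 5]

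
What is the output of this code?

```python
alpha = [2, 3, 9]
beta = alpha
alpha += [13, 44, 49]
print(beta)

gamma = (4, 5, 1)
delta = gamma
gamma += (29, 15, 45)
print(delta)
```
[2, 3, 9, 13, 44, 49]
(4, 5, 1)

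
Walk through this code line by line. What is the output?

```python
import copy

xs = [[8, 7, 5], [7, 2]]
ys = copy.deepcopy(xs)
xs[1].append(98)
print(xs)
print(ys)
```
[[8, 7, 5], [7, 2, 98]]
[[8, 7, 5], [7, 2]]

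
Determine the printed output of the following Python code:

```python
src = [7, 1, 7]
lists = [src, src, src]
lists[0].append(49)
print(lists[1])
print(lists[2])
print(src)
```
[7, 1, 7, 49]
[7, 1, 7, 49]
[7, 1, 7, 49]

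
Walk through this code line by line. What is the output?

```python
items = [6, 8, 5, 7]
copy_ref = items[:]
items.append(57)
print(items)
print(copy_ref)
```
[6, 8, 5, 7, 57]
[6, 8, 5, 7]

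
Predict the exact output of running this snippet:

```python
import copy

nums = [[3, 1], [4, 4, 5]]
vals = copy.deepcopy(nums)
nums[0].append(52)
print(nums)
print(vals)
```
[[3, 1, 52], [4, 4, 5]]
[[3, 1], [4, 4, 5]]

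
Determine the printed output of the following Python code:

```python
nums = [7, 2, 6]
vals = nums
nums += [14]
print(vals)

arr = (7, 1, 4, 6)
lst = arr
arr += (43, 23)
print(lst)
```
[7, 2, 6, 14]
(7, 1, 4, 6)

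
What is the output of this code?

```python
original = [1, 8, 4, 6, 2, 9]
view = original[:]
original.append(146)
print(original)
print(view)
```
[1, 8, 4, 6, 2, 9, 146]
[1, 8, 4, 6, 2, 9]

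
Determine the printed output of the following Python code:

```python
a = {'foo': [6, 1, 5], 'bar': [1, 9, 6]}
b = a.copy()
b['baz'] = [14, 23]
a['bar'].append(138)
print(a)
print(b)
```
{'foo': [6, 1, 5], 'bar': [1, 9, 6, 138]}
{'foo': [6, 1, 5], 'bar': [1, 9, 6, 138], 'baz': [14, 23]}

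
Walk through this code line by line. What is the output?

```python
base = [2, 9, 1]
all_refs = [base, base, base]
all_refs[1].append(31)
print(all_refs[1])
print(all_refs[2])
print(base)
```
[2, 9, 1, 31]
[2, 9, 1, 31]
[2, 9, 1, 31]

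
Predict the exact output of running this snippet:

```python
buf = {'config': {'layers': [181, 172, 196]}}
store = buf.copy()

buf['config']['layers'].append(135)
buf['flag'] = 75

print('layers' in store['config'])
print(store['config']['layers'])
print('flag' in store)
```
True
[181, 172, 196, 135]
False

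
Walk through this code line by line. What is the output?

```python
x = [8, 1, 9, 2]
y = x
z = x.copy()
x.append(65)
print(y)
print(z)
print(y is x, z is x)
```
[8, 1, 9, 2, 65]
[8, 1, 9, 2]
True False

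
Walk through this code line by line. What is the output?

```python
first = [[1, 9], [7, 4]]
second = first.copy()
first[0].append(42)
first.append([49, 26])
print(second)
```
[[1, 9, 42], [7, 4]]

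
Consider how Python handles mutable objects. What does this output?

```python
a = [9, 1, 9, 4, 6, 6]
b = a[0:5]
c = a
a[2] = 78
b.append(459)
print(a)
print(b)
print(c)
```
[9, 1, 78, 4, 6, 6]
[9, 1, 9, 4, 6, 459]
[9, 1, 78, 4, 6, 6]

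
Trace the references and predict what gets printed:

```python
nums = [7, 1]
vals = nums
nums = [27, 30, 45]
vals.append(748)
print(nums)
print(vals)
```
[27, 30, 45]
[7, 1, 748]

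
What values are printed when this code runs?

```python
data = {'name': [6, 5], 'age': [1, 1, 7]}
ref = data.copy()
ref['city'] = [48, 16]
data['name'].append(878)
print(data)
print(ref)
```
{'name': [6, 5, 878], 'age': [1, 1, 7]}
{'name': [6, 5, 878], 'age': [1, 1, 7], 'city': [48, 16]}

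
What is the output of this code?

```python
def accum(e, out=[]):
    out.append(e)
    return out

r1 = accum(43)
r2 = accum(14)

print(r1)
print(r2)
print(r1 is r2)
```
[43, 14]
[43, 14]
True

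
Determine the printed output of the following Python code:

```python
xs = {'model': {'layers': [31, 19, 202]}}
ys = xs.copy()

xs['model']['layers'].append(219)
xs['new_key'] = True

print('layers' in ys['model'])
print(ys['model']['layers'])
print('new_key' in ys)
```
True
[31, 19, 202, 219]
False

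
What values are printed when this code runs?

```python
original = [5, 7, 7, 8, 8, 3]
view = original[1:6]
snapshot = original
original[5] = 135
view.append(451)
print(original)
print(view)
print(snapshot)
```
[5, 7, 7, 8, 8, 135]
[7, 7, 8, 8, 3, 451]
[5, 7, 7, 8, 8, 135]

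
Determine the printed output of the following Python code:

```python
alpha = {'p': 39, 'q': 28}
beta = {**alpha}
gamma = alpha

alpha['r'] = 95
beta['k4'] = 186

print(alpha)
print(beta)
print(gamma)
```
{'p': 39, 'q': 28, 'r': 95}
{'p': 39, 'q': 28, 'k4': 186}
{'p': 39, 'q': 28, 'r': 95}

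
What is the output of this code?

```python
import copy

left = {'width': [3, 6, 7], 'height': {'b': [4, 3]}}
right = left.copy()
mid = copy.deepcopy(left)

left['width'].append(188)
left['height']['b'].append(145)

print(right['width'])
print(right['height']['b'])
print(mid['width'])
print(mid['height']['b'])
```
[3, 6, 7, 188]
[4, 3, 145]
[3, 6, 7]
[4, 3]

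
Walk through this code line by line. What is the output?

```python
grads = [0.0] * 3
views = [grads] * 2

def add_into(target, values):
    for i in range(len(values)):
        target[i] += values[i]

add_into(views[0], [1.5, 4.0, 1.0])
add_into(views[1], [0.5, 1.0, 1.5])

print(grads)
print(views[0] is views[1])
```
[2.0, 5.0, 2.5]
True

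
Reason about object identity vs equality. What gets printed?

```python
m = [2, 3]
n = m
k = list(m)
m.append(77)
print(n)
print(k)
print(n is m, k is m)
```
[2, 3, 77]
[2, 3]
True False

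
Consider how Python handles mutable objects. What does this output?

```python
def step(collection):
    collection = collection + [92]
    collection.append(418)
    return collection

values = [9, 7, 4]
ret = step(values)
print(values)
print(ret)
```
[9, 7, 4]
[9, 7, 4, 92, 418]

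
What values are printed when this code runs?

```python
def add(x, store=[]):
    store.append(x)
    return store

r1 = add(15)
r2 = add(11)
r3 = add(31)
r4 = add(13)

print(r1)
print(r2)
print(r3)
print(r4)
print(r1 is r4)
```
[15, 11, 31, 13]
[15, 11, 31, 13]
[15, 11, 31, 13]
[15, 11, 31, 13]
True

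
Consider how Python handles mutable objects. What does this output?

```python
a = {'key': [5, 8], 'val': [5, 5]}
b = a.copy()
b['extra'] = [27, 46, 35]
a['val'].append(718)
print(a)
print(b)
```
{'key': [5, 8], 'val': [5, 5, 718]}
{'key': [5, 8], 'val': [5, 5, 718], 'extra': [27, 46, 35]}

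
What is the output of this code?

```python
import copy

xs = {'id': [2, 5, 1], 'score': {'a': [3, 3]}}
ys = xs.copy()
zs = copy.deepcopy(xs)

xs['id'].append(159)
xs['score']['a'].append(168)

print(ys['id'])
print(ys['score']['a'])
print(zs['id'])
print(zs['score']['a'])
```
[2, 5, 1, 159]
[3, 3, 168]
[2, 5, 1]
[3, 3]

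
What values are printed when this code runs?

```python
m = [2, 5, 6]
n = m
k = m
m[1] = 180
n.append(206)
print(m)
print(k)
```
[2, 180, 6, 206]
[2, 180, 6, 206]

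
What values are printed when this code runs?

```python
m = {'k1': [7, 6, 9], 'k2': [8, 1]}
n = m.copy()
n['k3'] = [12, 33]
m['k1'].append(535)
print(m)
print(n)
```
{'k1': [7, 6, 9, 535], 'k2': [8, 1]}
{'k1': [7, 6, 9, 535], 'k2': [8, 1], 'k3': [12, 33]}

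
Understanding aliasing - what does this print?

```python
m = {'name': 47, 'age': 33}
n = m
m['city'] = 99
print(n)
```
{'name': 47, 'age': 33, 'city': 99}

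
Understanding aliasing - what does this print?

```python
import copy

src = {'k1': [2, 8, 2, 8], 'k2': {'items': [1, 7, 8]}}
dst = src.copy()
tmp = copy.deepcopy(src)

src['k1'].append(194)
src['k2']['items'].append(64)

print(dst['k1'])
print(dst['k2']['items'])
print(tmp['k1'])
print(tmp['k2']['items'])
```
[2, 8, 2, 8, 194]
[1, 7, 8, 64]
[2, 8, 2, 8]
[1, 7, 8]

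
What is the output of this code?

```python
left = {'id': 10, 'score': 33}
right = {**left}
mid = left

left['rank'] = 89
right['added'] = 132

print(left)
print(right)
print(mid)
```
{'id': 10, 'score': 33, 'rank': 89}
{'id': 10, 'score': 33, 'added': 132}
{'id': 10, 'score': 33, 'rank': 89}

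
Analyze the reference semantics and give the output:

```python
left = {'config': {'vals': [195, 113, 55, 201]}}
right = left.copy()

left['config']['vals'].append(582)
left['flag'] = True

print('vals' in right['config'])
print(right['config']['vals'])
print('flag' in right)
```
True
[195, 113, 55, 201, 582]
False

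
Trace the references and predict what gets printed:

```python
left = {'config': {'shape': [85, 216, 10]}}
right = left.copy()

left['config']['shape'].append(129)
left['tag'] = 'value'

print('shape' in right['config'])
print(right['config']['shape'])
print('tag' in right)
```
True
[85, 216, 10, 129]
False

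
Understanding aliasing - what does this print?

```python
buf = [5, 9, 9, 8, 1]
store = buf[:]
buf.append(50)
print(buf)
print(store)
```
[5, 9, 9, 8, 1, 50]
[5, 9, 9, 8, 1]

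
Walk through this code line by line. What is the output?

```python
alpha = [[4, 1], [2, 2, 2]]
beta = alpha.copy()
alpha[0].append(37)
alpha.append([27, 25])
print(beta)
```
[[4, 1, 37], [2, 2, 2]]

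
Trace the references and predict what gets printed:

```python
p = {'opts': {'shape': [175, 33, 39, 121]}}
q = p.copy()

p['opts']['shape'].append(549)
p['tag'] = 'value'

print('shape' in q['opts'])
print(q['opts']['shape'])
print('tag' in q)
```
True
[175, 33, 39, 121, 549]
False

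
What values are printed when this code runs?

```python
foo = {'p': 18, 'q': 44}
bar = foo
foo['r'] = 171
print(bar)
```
{'p': 18, 'q': 44, 'r': 171}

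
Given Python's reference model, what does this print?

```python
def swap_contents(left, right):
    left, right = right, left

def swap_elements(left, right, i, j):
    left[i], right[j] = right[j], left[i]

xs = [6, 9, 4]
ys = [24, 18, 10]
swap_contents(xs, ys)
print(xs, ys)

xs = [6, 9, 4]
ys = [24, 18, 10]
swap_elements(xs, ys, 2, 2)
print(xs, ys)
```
[6, 9, 4] [24, 18, 10]
[6, 9, 10] [24, 18, 4]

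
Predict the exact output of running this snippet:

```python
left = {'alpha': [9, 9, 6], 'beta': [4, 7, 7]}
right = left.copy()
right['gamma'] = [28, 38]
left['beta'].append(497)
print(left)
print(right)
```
{'alpha': [9, 9, 6], 'beta': [4, 7, 7, 497]}
{'alpha': [9, 9, 6], 'beta': [4, 7, 7, 497], 'gamma': [28, 38]}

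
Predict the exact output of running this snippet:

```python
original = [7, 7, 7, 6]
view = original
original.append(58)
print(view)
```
[7, 7, 7, 6, 58]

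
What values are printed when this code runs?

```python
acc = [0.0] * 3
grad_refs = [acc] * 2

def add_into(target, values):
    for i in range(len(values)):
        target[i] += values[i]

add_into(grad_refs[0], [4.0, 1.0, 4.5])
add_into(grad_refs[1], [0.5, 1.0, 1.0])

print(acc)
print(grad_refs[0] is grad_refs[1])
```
[4.5, 2.0, 5.5]
True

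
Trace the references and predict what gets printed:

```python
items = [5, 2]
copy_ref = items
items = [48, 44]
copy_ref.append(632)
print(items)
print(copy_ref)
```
[48, 44]
[5, 2, 632]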